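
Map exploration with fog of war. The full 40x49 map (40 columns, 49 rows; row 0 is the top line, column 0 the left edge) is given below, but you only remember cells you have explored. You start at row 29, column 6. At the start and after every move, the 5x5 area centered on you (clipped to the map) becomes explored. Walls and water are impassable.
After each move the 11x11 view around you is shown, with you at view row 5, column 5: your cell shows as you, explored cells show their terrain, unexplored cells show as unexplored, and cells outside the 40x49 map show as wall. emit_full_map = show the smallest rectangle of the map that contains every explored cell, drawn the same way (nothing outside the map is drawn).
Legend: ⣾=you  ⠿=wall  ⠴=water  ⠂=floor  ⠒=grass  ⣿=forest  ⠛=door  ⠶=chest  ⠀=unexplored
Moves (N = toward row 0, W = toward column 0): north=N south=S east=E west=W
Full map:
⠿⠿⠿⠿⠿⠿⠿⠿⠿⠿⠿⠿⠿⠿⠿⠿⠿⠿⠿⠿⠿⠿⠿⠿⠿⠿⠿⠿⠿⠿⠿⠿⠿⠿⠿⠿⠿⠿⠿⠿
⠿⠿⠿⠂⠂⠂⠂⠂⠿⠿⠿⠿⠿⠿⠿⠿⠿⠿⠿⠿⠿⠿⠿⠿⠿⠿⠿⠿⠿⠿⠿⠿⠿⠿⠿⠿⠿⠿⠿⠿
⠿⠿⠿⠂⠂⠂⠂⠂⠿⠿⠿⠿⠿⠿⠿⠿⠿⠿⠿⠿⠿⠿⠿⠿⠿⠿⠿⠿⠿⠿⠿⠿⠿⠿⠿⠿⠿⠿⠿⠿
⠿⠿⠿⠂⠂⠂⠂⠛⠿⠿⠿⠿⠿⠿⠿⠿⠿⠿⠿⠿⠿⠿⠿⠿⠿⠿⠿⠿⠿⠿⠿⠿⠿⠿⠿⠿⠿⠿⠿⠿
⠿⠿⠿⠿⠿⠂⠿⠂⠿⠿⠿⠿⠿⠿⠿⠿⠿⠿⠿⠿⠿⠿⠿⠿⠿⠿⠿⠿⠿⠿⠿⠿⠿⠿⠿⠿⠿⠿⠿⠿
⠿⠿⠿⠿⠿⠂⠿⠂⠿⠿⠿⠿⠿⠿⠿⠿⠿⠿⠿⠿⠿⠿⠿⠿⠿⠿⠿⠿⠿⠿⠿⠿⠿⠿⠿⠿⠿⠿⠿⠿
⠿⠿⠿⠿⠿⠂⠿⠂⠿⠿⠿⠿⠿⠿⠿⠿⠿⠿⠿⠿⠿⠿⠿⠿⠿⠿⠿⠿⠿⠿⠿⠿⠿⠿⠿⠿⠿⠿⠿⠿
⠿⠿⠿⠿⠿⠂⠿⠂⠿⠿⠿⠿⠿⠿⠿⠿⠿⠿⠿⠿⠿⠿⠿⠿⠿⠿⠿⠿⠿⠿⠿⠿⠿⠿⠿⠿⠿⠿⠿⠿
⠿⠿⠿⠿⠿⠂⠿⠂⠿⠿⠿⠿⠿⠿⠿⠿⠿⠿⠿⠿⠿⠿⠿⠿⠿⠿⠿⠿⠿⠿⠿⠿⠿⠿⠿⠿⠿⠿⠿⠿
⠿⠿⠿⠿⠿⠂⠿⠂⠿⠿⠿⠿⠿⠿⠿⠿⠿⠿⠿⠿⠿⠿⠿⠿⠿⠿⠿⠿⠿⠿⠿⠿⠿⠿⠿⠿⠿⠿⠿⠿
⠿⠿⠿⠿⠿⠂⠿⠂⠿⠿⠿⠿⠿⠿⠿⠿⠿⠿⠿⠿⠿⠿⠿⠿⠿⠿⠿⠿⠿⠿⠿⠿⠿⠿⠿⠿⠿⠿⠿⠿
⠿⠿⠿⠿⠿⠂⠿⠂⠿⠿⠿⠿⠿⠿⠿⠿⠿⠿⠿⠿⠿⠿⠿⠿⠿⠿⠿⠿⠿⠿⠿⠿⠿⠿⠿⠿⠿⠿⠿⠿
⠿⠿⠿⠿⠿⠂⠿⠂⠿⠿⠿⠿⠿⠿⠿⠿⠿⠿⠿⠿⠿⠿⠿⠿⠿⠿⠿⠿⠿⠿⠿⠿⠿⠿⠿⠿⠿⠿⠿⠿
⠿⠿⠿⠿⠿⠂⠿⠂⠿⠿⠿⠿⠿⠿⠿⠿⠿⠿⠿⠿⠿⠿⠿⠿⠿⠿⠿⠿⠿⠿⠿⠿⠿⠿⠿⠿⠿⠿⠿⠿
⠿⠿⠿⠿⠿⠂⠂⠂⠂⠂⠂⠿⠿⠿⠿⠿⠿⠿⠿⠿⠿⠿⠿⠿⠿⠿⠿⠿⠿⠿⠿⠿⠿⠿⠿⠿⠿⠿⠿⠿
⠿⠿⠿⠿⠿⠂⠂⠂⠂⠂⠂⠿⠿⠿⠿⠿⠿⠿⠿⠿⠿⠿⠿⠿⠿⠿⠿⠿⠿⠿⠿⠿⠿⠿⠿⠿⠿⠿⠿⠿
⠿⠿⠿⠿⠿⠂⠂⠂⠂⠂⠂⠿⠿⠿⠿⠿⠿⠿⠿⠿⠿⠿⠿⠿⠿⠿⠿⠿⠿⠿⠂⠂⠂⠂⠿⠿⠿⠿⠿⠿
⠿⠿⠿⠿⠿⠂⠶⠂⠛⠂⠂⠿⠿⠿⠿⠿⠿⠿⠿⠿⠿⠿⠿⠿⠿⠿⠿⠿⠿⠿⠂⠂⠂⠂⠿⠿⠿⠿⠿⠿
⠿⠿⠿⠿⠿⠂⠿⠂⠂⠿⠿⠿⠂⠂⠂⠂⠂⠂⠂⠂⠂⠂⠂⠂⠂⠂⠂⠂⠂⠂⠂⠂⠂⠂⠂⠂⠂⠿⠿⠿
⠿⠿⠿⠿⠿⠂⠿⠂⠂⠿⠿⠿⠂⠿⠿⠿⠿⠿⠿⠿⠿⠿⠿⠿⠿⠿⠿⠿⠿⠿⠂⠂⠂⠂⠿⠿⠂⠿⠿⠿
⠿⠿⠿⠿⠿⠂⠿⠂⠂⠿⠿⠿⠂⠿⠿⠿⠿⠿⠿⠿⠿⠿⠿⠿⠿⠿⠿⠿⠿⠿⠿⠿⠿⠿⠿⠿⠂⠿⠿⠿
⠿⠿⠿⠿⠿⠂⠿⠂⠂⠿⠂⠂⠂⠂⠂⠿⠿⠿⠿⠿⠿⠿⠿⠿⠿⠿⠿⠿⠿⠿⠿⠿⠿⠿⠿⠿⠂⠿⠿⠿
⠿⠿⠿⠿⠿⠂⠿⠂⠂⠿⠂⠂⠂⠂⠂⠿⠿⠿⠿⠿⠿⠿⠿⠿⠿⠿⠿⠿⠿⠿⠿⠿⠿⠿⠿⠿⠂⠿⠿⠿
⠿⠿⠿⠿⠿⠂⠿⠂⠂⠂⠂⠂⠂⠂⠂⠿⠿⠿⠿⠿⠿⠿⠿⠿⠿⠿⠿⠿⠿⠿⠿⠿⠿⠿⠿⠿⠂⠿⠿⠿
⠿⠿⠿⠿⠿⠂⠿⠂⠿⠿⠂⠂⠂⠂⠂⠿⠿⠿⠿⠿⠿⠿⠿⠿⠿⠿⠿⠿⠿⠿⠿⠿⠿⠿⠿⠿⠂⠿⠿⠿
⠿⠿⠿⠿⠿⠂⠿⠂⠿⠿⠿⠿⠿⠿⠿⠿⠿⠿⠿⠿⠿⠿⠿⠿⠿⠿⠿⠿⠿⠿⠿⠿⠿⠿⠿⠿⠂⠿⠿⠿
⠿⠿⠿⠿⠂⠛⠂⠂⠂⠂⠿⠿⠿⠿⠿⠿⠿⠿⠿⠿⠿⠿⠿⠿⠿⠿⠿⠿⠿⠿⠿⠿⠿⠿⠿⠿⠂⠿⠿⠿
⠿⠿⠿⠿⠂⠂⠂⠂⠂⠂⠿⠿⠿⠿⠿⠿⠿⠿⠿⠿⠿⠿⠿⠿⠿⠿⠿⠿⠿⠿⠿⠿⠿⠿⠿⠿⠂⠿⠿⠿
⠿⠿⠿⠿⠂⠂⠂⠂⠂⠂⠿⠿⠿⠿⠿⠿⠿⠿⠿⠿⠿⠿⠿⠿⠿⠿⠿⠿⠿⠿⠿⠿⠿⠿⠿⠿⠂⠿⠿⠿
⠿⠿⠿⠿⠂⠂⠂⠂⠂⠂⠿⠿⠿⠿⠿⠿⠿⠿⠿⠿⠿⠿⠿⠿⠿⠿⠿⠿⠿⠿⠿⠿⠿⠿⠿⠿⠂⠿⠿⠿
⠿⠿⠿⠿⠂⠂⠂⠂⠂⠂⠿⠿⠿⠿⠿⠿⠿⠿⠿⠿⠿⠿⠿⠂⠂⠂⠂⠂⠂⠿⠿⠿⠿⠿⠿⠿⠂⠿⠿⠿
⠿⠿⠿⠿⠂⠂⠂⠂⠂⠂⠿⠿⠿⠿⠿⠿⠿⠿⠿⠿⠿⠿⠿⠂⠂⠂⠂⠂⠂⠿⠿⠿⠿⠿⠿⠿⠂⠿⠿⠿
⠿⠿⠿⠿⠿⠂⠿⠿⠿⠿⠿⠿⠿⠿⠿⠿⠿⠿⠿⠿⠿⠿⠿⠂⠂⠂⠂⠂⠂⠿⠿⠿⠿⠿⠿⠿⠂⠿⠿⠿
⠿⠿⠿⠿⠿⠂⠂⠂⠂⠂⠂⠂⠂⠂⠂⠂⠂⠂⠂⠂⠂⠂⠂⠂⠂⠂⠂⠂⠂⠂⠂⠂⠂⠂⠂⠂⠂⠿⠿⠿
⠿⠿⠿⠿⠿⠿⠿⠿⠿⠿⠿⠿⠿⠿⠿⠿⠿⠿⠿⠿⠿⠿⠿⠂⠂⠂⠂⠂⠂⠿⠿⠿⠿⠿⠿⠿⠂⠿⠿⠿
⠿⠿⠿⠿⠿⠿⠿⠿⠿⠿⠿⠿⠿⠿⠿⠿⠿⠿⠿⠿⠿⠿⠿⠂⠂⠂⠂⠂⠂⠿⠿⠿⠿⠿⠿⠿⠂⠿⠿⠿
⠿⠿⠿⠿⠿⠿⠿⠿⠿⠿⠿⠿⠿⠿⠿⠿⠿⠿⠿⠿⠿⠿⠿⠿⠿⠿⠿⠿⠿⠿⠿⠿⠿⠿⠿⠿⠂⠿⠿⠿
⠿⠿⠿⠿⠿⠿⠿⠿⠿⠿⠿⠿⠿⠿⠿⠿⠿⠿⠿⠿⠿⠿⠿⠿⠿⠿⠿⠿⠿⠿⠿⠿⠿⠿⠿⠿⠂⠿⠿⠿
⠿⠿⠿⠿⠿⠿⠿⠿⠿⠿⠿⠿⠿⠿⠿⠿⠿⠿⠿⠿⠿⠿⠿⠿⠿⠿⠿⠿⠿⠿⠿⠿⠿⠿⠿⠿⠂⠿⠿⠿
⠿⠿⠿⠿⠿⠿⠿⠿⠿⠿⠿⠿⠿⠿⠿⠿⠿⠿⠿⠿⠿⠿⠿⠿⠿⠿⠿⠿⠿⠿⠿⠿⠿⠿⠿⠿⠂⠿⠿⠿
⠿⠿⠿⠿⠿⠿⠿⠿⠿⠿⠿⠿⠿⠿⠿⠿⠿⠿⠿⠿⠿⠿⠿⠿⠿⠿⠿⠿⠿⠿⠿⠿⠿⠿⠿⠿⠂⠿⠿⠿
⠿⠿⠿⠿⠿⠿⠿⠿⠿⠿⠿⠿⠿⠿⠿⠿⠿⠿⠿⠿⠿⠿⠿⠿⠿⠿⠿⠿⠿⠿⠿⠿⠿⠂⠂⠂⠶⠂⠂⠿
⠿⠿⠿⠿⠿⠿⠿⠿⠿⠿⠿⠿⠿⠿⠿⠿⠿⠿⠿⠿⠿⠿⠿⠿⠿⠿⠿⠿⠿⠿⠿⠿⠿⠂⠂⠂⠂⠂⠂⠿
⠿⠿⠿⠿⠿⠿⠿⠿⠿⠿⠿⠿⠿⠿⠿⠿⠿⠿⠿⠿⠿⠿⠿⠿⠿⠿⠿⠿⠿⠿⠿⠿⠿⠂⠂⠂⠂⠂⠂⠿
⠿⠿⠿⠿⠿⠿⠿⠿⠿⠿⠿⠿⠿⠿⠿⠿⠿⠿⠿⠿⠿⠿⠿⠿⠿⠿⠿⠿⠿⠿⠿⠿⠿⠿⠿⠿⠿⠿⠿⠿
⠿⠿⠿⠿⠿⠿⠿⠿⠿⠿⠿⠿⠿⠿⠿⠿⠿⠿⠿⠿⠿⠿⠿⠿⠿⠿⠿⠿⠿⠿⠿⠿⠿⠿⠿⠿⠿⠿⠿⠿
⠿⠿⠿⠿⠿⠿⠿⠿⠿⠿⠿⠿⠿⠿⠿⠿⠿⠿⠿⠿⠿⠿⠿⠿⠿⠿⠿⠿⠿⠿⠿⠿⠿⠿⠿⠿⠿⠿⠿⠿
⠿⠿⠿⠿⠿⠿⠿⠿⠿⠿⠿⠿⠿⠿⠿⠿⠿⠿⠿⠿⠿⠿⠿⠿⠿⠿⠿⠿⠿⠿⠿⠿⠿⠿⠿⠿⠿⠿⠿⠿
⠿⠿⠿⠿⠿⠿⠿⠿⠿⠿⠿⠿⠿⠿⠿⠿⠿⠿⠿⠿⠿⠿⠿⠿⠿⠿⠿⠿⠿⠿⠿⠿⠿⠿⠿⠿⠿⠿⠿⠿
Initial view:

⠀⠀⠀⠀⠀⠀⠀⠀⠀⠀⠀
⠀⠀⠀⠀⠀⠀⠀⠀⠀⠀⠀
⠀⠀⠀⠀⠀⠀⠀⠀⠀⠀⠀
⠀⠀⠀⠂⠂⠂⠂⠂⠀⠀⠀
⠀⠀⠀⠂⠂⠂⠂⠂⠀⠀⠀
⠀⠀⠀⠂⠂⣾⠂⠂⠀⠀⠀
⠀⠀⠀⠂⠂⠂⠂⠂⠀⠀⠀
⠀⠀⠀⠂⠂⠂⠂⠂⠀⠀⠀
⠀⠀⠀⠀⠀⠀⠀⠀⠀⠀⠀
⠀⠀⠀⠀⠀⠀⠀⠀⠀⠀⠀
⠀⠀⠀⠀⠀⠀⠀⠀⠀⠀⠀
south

⠀⠀⠀⠀⠀⠀⠀⠀⠀⠀⠀
⠀⠀⠀⠀⠀⠀⠀⠀⠀⠀⠀
⠀⠀⠀⠂⠂⠂⠂⠂⠀⠀⠀
⠀⠀⠀⠂⠂⠂⠂⠂⠀⠀⠀
⠀⠀⠀⠂⠂⠂⠂⠂⠀⠀⠀
⠀⠀⠀⠂⠂⣾⠂⠂⠀⠀⠀
⠀⠀⠀⠂⠂⠂⠂⠂⠀⠀⠀
⠀⠀⠀⠿⠂⠿⠿⠿⠀⠀⠀
⠀⠀⠀⠀⠀⠀⠀⠀⠀⠀⠀
⠀⠀⠀⠀⠀⠀⠀⠀⠀⠀⠀
⠀⠀⠀⠀⠀⠀⠀⠀⠀⠀⠀

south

⠀⠀⠀⠀⠀⠀⠀⠀⠀⠀⠀
⠀⠀⠀⠂⠂⠂⠂⠂⠀⠀⠀
⠀⠀⠀⠂⠂⠂⠂⠂⠀⠀⠀
⠀⠀⠀⠂⠂⠂⠂⠂⠀⠀⠀
⠀⠀⠀⠂⠂⠂⠂⠂⠀⠀⠀
⠀⠀⠀⠂⠂⣾⠂⠂⠀⠀⠀
⠀⠀⠀⠿⠂⠿⠿⠿⠀⠀⠀
⠀⠀⠀⠿⠂⠂⠂⠂⠀⠀⠀
⠀⠀⠀⠀⠀⠀⠀⠀⠀⠀⠀
⠀⠀⠀⠀⠀⠀⠀⠀⠀⠀⠀
⠀⠀⠀⠀⠀⠀⠀⠀⠀⠀⠀

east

⠀⠀⠀⠀⠀⠀⠀⠀⠀⠀⠀
⠀⠀⠂⠂⠂⠂⠂⠀⠀⠀⠀
⠀⠀⠂⠂⠂⠂⠂⠀⠀⠀⠀
⠀⠀⠂⠂⠂⠂⠂⠂⠀⠀⠀
⠀⠀⠂⠂⠂⠂⠂⠂⠀⠀⠀
⠀⠀⠂⠂⠂⣾⠂⠂⠀⠀⠀
⠀⠀⠿⠂⠿⠿⠿⠿⠀⠀⠀
⠀⠀⠿⠂⠂⠂⠂⠂⠀⠀⠀
⠀⠀⠀⠀⠀⠀⠀⠀⠀⠀⠀
⠀⠀⠀⠀⠀⠀⠀⠀⠀⠀⠀
⠀⠀⠀⠀⠀⠀⠀⠀⠀⠀⠀

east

⠀⠀⠀⠀⠀⠀⠀⠀⠀⠀⠀
⠀⠂⠂⠂⠂⠂⠀⠀⠀⠀⠀
⠀⠂⠂⠂⠂⠂⠀⠀⠀⠀⠀
⠀⠂⠂⠂⠂⠂⠂⠿⠀⠀⠀
⠀⠂⠂⠂⠂⠂⠂⠿⠀⠀⠀
⠀⠂⠂⠂⠂⣾⠂⠿⠀⠀⠀
⠀⠿⠂⠿⠿⠿⠿⠿⠀⠀⠀
⠀⠿⠂⠂⠂⠂⠂⠂⠀⠀⠀
⠀⠀⠀⠀⠀⠀⠀⠀⠀⠀⠀
⠀⠀⠀⠀⠀⠀⠀⠀⠀⠀⠀
⠀⠀⠀⠀⠀⠀⠀⠀⠀⠀⠀

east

⠀⠀⠀⠀⠀⠀⠀⠀⠀⠀⠀
⠂⠂⠂⠂⠂⠀⠀⠀⠀⠀⠀
⠂⠂⠂⠂⠂⠀⠀⠀⠀⠀⠀
⠂⠂⠂⠂⠂⠂⠿⠿⠀⠀⠀
⠂⠂⠂⠂⠂⠂⠿⠿⠀⠀⠀
⠂⠂⠂⠂⠂⣾⠿⠿⠀⠀⠀
⠿⠂⠿⠿⠿⠿⠿⠿⠀⠀⠀
⠿⠂⠂⠂⠂⠂⠂⠂⠀⠀⠀
⠀⠀⠀⠀⠀⠀⠀⠀⠀⠀⠀
⠀⠀⠀⠀⠀⠀⠀⠀⠀⠀⠀
⠀⠀⠀⠀⠀⠀⠀⠀⠀⠀⠀

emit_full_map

⠂⠂⠂⠂⠂⠀⠀⠀
⠂⠂⠂⠂⠂⠀⠀⠀
⠂⠂⠂⠂⠂⠂⠿⠿
⠂⠂⠂⠂⠂⠂⠿⠿
⠂⠂⠂⠂⠂⣾⠿⠿
⠿⠂⠿⠿⠿⠿⠿⠿
⠿⠂⠂⠂⠂⠂⠂⠂

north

⠀⠀⠀⠀⠀⠀⠀⠀⠀⠀⠀
⠀⠀⠀⠀⠀⠀⠀⠀⠀⠀⠀
⠂⠂⠂⠂⠂⠀⠀⠀⠀⠀⠀
⠂⠂⠂⠂⠂⠂⠿⠿⠀⠀⠀
⠂⠂⠂⠂⠂⠂⠿⠿⠀⠀⠀
⠂⠂⠂⠂⠂⣾⠿⠿⠀⠀⠀
⠂⠂⠂⠂⠂⠂⠿⠿⠀⠀⠀
⠿⠂⠿⠿⠿⠿⠿⠿⠀⠀⠀
⠿⠂⠂⠂⠂⠂⠂⠂⠀⠀⠀
⠀⠀⠀⠀⠀⠀⠀⠀⠀⠀⠀
⠀⠀⠀⠀⠀⠀⠀⠀⠀⠀⠀

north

⠀⠀⠀⠀⠀⠀⠀⠀⠀⠀⠀
⠀⠀⠀⠀⠀⠀⠀⠀⠀⠀⠀
⠀⠀⠀⠀⠀⠀⠀⠀⠀⠀⠀
⠂⠂⠂⠂⠂⠂⠿⠿⠀⠀⠀
⠂⠂⠂⠂⠂⠂⠿⠿⠀⠀⠀
⠂⠂⠂⠂⠂⣾⠿⠿⠀⠀⠀
⠂⠂⠂⠂⠂⠂⠿⠿⠀⠀⠀
⠂⠂⠂⠂⠂⠂⠿⠿⠀⠀⠀
⠿⠂⠿⠿⠿⠿⠿⠿⠀⠀⠀
⠿⠂⠂⠂⠂⠂⠂⠂⠀⠀⠀
⠀⠀⠀⠀⠀⠀⠀⠀⠀⠀⠀

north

⠀⠀⠀⠀⠀⠀⠀⠀⠀⠀⠀
⠀⠀⠀⠀⠀⠀⠀⠀⠀⠀⠀
⠀⠀⠀⠀⠀⠀⠀⠀⠀⠀⠀
⠀⠀⠀⠂⠂⠂⠿⠿⠀⠀⠀
⠂⠂⠂⠂⠂⠂⠿⠿⠀⠀⠀
⠂⠂⠂⠂⠂⣾⠿⠿⠀⠀⠀
⠂⠂⠂⠂⠂⠂⠿⠿⠀⠀⠀
⠂⠂⠂⠂⠂⠂⠿⠿⠀⠀⠀
⠂⠂⠂⠂⠂⠂⠿⠿⠀⠀⠀
⠿⠂⠿⠿⠿⠿⠿⠿⠀⠀⠀
⠿⠂⠂⠂⠂⠂⠂⠂⠀⠀⠀

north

⠀⠀⠀⠀⠀⠀⠀⠀⠀⠀⠀
⠀⠀⠀⠀⠀⠀⠀⠀⠀⠀⠀
⠀⠀⠀⠀⠀⠀⠀⠀⠀⠀⠀
⠀⠀⠀⠂⠿⠿⠿⠿⠀⠀⠀
⠀⠀⠀⠂⠂⠂⠿⠿⠀⠀⠀
⠂⠂⠂⠂⠂⣾⠿⠿⠀⠀⠀
⠂⠂⠂⠂⠂⠂⠿⠿⠀⠀⠀
⠂⠂⠂⠂⠂⠂⠿⠿⠀⠀⠀
⠂⠂⠂⠂⠂⠂⠿⠿⠀⠀⠀
⠂⠂⠂⠂⠂⠂⠿⠿⠀⠀⠀
⠿⠂⠿⠿⠿⠿⠿⠿⠀⠀⠀

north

⠀⠀⠀⠀⠀⠀⠀⠀⠀⠀⠀
⠀⠀⠀⠀⠀⠀⠀⠀⠀⠀⠀
⠀⠀⠀⠀⠀⠀⠀⠀⠀⠀⠀
⠀⠀⠀⠂⠿⠿⠂⠂⠀⠀⠀
⠀⠀⠀⠂⠿⠿⠿⠿⠀⠀⠀
⠀⠀⠀⠂⠂⣾⠿⠿⠀⠀⠀
⠂⠂⠂⠂⠂⠂⠿⠿⠀⠀⠀
⠂⠂⠂⠂⠂⠂⠿⠿⠀⠀⠀
⠂⠂⠂⠂⠂⠂⠿⠿⠀⠀⠀
⠂⠂⠂⠂⠂⠂⠿⠿⠀⠀⠀
⠂⠂⠂⠂⠂⠂⠿⠿⠀⠀⠀

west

⠀⠀⠀⠀⠀⠀⠀⠀⠀⠀⠀
⠀⠀⠀⠀⠀⠀⠀⠀⠀⠀⠀
⠀⠀⠀⠀⠀⠀⠀⠀⠀⠀⠀
⠀⠀⠀⠿⠂⠿⠿⠂⠂⠀⠀
⠀⠀⠀⠿⠂⠿⠿⠿⠿⠀⠀
⠀⠀⠀⠂⠂⣾⠂⠿⠿⠀⠀
⠀⠂⠂⠂⠂⠂⠂⠿⠿⠀⠀
⠀⠂⠂⠂⠂⠂⠂⠿⠿⠀⠀
⠀⠂⠂⠂⠂⠂⠂⠿⠿⠀⠀
⠀⠂⠂⠂⠂⠂⠂⠿⠿⠀⠀
⠀⠂⠂⠂⠂⠂⠂⠿⠿⠀⠀

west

⠀⠀⠀⠀⠀⠀⠀⠀⠀⠀⠀
⠀⠀⠀⠀⠀⠀⠀⠀⠀⠀⠀
⠀⠀⠀⠀⠀⠀⠀⠀⠀⠀⠀
⠀⠀⠀⠂⠿⠂⠿⠿⠂⠂⠀
⠀⠀⠀⠂⠿⠂⠿⠿⠿⠿⠀
⠀⠀⠀⠛⠂⣾⠂⠂⠿⠿⠀
⠀⠀⠂⠂⠂⠂⠂⠂⠿⠿⠀
⠀⠀⠂⠂⠂⠂⠂⠂⠿⠿⠀
⠀⠀⠂⠂⠂⠂⠂⠂⠿⠿⠀
⠀⠀⠂⠂⠂⠂⠂⠂⠿⠿⠀
⠀⠀⠂⠂⠂⠂⠂⠂⠿⠿⠀

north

⠀⠀⠀⠀⠀⠀⠀⠀⠀⠀⠀
⠀⠀⠀⠀⠀⠀⠀⠀⠀⠀⠀
⠀⠀⠀⠀⠀⠀⠀⠀⠀⠀⠀
⠀⠀⠀⠂⠿⠂⠂⠂⠀⠀⠀
⠀⠀⠀⠂⠿⠂⠿⠿⠂⠂⠀
⠀⠀⠀⠂⠿⣾⠿⠿⠿⠿⠀
⠀⠀⠀⠛⠂⠂⠂⠂⠿⠿⠀
⠀⠀⠂⠂⠂⠂⠂⠂⠿⠿⠀
⠀⠀⠂⠂⠂⠂⠂⠂⠿⠿⠀
⠀⠀⠂⠂⠂⠂⠂⠂⠿⠿⠀
⠀⠀⠂⠂⠂⠂⠂⠂⠿⠿⠀

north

⠀⠀⠀⠀⠀⠀⠀⠀⠀⠀⠀
⠀⠀⠀⠀⠀⠀⠀⠀⠀⠀⠀
⠀⠀⠀⠀⠀⠀⠀⠀⠀⠀⠀
⠀⠀⠀⠂⠿⠂⠂⠿⠀⠀⠀
⠀⠀⠀⠂⠿⠂⠂⠂⠀⠀⠀
⠀⠀⠀⠂⠿⣾⠿⠿⠂⠂⠀
⠀⠀⠀⠂⠿⠂⠿⠿⠿⠿⠀
⠀⠀⠀⠛⠂⠂⠂⠂⠿⠿⠀
⠀⠀⠂⠂⠂⠂⠂⠂⠿⠿⠀
⠀⠀⠂⠂⠂⠂⠂⠂⠿⠿⠀
⠀⠀⠂⠂⠂⠂⠂⠂⠿⠿⠀

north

⠀⠀⠀⠀⠀⠀⠀⠀⠀⠀⠀
⠀⠀⠀⠀⠀⠀⠀⠀⠀⠀⠀
⠀⠀⠀⠀⠀⠀⠀⠀⠀⠀⠀
⠀⠀⠀⠂⠿⠂⠂⠿⠀⠀⠀
⠀⠀⠀⠂⠿⠂⠂⠿⠀⠀⠀
⠀⠀⠀⠂⠿⣾⠂⠂⠀⠀⠀
⠀⠀⠀⠂⠿⠂⠿⠿⠂⠂⠀
⠀⠀⠀⠂⠿⠂⠿⠿⠿⠿⠀
⠀⠀⠀⠛⠂⠂⠂⠂⠿⠿⠀
⠀⠀⠂⠂⠂⠂⠂⠂⠿⠿⠀
⠀⠀⠂⠂⠂⠂⠂⠂⠿⠿⠀

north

⠀⠀⠀⠀⠀⠀⠀⠀⠀⠀⠀
⠀⠀⠀⠀⠀⠀⠀⠀⠀⠀⠀
⠀⠀⠀⠀⠀⠀⠀⠀⠀⠀⠀
⠀⠀⠀⠂⠿⠂⠂⠿⠀⠀⠀
⠀⠀⠀⠂⠿⠂⠂⠿⠀⠀⠀
⠀⠀⠀⠂⠿⣾⠂⠿⠀⠀⠀
⠀⠀⠀⠂⠿⠂⠂⠂⠀⠀⠀
⠀⠀⠀⠂⠿⠂⠿⠿⠂⠂⠀
⠀⠀⠀⠂⠿⠂⠿⠿⠿⠿⠀
⠀⠀⠀⠛⠂⠂⠂⠂⠿⠿⠀
⠀⠀⠂⠂⠂⠂⠂⠂⠿⠿⠀

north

⠀⠀⠀⠀⠀⠀⠀⠀⠀⠀⠀
⠀⠀⠀⠀⠀⠀⠀⠀⠀⠀⠀
⠀⠀⠀⠀⠀⠀⠀⠀⠀⠀⠀
⠀⠀⠀⠂⠿⠂⠂⠿⠀⠀⠀
⠀⠀⠀⠂⠿⠂⠂⠿⠀⠀⠀
⠀⠀⠀⠂⠿⣾⠂⠿⠀⠀⠀
⠀⠀⠀⠂⠿⠂⠂⠿⠀⠀⠀
⠀⠀⠀⠂⠿⠂⠂⠂⠀⠀⠀
⠀⠀⠀⠂⠿⠂⠿⠿⠂⠂⠀
⠀⠀⠀⠂⠿⠂⠿⠿⠿⠿⠀
⠀⠀⠀⠛⠂⠂⠂⠂⠿⠿⠀

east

⠀⠀⠀⠀⠀⠀⠀⠀⠀⠀⠀
⠀⠀⠀⠀⠀⠀⠀⠀⠀⠀⠀
⠀⠀⠀⠀⠀⠀⠀⠀⠀⠀⠀
⠀⠀⠂⠿⠂⠂⠿⠿⠀⠀⠀
⠀⠀⠂⠿⠂⠂⠿⠿⠀⠀⠀
⠀⠀⠂⠿⠂⣾⠿⠂⠀⠀⠀
⠀⠀⠂⠿⠂⠂⠿⠂⠀⠀⠀
⠀⠀⠂⠿⠂⠂⠂⠂⠀⠀⠀
⠀⠀⠂⠿⠂⠿⠿⠂⠂⠀⠀
⠀⠀⠂⠿⠂⠿⠿⠿⠿⠀⠀
⠀⠀⠛⠂⠂⠂⠂⠿⠿⠀⠀

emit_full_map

⠀⠂⠿⠂⠂⠿⠿⠀
⠀⠂⠿⠂⠂⠿⠿⠀
⠀⠂⠿⠂⣾⠿⠂⠀
⠀⠂⠿⠂⠂⠿⠂⠀
⠀⠂⠿⠂⠂⠂⠂⠀
⠀⠂⠿⠂⠿⠿⠂⠂
⠀⠂⠿⠂⠿⠿⠿⠿
⠀⠛⠂⠂⠂⠂⠿⠿
⠂⠂⠂⠂⠂⠂⠿⠿
⠂⠂⠂⠂⠂⠂⠿⠿
⠂⠂⠂⠂⠂⠂⠿⠿
⠂⠂⠂⠂⠂⠂⠿⠿
⠂⠂⠂⠂⠂⠂⠿⠿
⠿⠂⠿⠿⠿⠿⠿⠿
⠿⠂⠂⠂⠂⠂⠂⠂

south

⠀⠀⠀⠀⠀⠀⠀⠀⠀⠀⠀
⠀⠀⠀⠀⠀⠀⠀⠀⠀⠀⠀
⠀⠀⠂⠿⠂⠂⠿⠿⠀⠀⠀
⠀⠀⠂⠿⠂⠂⠿⠿⠀⠀⠀
⠀⠀⠂⠿⠂⠂⠿⠂⠀⠀⠀
⠀⠀⠂⠿⠂⣾⠿⠂⠀⠀⠀
⠀⠀⠂⠿⠂⠂⠂⠂⠀⠀⠀
⠀⠀⠂⠿⠂⠿⠿⠂⠂⠀⠀
⠀⠀⠂⠿⠂⠿⠿⠿⠿⠀⠀
⠀⠀⠛⠂⠂⠂⠂⠿⠿⠀⠀
⠀⠂⠂⠂⠂⠂⠂⠿⠿⠀⠀

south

⠀⠀⠀⠀⠀⠀⠀⠀⠀⠀⠀
⠀⠀⠂⠿⠂⠂⠿⠿⠀⠀⠀
⠀⠀⠂⠿⠂⠂⠿⠿⠀⠀⠀
⠀⠀⠂⠿⠂⠂⠿⠂⠀⠀⠀
⠀⠀⠂⠿⠂⠂⠿⠂⠀⠀⠀
⠀⠀⠂⠿⠂⣾⠂⠂⠀⠀⠀
⠀⠀⠂⠿⠂⠿⠿⠂⠂⠀⠀
⠀⠀⠂⠿⠂⠿⠿⠿⠿⠀⠀
⠀⠀⠛⠂⠂⠂⠂⠿⠿⠀⠀
⠀⠂⠂⠂⠂⠂⠂⠿⠿⠀⠀
⠀⠂⠂⠂⠂⠂⠂⠿⠿⠀⠀

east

⠀⠀⠀⠀⠀⠀⠀⠀⠀⠀⠀
⠀⠂⠿⠂⠂⠿⠿⠀⠀⠀⠀
⠀⠂⠿⠂⠂⠿⠿⠀⠀⠀⠀
⠀⠂⠿⠂⠂⠿⠂⠂⠀⠀⠀
⠀⠂⠿⠂⠂⠿⠂⠂⠀⠀⠀
⠀⠂⠿⠂⠂⣾⠂⠂⠀⠀⠀
⠀⠂⠿⠂⠿⠿⠂⠂⠀⠀⠀
⠀⠂⠿⠂⠿⠿⠿⠿⠀⠀⠀
⠀⠛⠂⠂⠂⠂⠿⠿⠀⠀⠀
⠂⠂⠂⠂⠂⠂⠿⠿⠀⠀⠀
⠂⠂⠂⠂⠂⠂⠿⠿⠀⠀⠀

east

⠀⠀⠀⠀⠀⠀⠀⠀⠀⠀⠀
⠂⠿⠂⠂⠿⠿⠀⠀⠀⠀⠀
⠂⠿⠂⠂⠿⠿⠀⠀⠀⠀⠀
⠂⠿⠂⠂⠿⠂⠂⠂⠀⠀⠀
⠂⠿⠂⠂⠿⠂⠂⠂⠀⠀⠀
⠂⠿⠂⠂⠂⣾⠂⠂⠀⠀⠀
⠂⠿⠂⠿⠿⠂⠂⠂⠀⠀⠀
⠂⠿⠂⠿⠿⠿⠿⠿⠀⠀⠀
⠛⠂⠂⠂⠂⠿⠿⠀⠀⠀⠀
⠂⠂⠂⠂⠂⠿⠿⠀⠀⠀⠀
⠂⠂⠂⠂⠂⠿⠿⠀⠀⠀⠀

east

⠀⠀⠀⠀⠀⠀⠀⠀⠀⠀⠀
⠿⠂⠂⠿⠿⠀⠀⠀⠀⠀⠀
⠿⠂⠂⠿⠿⠀⠀⠀⠀⠀⠀
⠿⠂⠂⠿⠂⠂⠂⠂⠀⠀⠀
⠿⠂⠂⠿⠂⠂⠂⠂⠀⠀⠀
⠿⠂⠂⠂⠂⣾⠂⠂⠀⠀⠀
⠿⠂⠿⠿⠂⠂⠂⠂⠀⠀⠀
⠿⠂⠿⠿⠿⠿⠿⠿⠀⠀⠀
⠂⠂⠂⠂⠿⠿⠀⠀⠀⠀⠀
⠂⠂⠂⠂⠿⠿⠀⠀⠀⠀⠀
⠂⠂⠂⠂⠿⠿⠀⠀⠀⠀⠀

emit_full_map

⠀⠂⠿⠂⠂⠿⠿⠀⠀⠀
⠀⠂⠿⠂⠂⠿⠿⠀⠀⠀
⠀⠂⠿⠂⠂⠿⠂⠂⠂⠂
⠀⠂⠿⠂⠂⠿⠂⠂⠂⠂
⠀⠂⠿⠂⠂⠂⠂⣾⠂⠂
⠀⠂⠿⠂⠿⠿⠂⠂⠂⠂
⠀⠂⠿⠂⠿⠿⠿⠿⠿⠿
⠀⠛⠂⠂⠂⠂⠿⠿⠀⠀
⠂⠂⠂⠂⠂⠂⠿⠿⠀⠀
⠂⠂⠂⠂⠂⠂⠿⠿⠀⠀
⠂⠂⠂⠂⠂⠂⠿⠿⠀⠀
⠂⠂⠂⠂⠂⠂⠿⠿⠀⠀
⠂⠂⠂⠂⠂⠂⠿⠿⠀⠀
⠿⠂⠿⠿⠿⠿⠿⠿⠀⠀
⠿⠂⠂⠂⠂⠂⠂⠂⠀⠀


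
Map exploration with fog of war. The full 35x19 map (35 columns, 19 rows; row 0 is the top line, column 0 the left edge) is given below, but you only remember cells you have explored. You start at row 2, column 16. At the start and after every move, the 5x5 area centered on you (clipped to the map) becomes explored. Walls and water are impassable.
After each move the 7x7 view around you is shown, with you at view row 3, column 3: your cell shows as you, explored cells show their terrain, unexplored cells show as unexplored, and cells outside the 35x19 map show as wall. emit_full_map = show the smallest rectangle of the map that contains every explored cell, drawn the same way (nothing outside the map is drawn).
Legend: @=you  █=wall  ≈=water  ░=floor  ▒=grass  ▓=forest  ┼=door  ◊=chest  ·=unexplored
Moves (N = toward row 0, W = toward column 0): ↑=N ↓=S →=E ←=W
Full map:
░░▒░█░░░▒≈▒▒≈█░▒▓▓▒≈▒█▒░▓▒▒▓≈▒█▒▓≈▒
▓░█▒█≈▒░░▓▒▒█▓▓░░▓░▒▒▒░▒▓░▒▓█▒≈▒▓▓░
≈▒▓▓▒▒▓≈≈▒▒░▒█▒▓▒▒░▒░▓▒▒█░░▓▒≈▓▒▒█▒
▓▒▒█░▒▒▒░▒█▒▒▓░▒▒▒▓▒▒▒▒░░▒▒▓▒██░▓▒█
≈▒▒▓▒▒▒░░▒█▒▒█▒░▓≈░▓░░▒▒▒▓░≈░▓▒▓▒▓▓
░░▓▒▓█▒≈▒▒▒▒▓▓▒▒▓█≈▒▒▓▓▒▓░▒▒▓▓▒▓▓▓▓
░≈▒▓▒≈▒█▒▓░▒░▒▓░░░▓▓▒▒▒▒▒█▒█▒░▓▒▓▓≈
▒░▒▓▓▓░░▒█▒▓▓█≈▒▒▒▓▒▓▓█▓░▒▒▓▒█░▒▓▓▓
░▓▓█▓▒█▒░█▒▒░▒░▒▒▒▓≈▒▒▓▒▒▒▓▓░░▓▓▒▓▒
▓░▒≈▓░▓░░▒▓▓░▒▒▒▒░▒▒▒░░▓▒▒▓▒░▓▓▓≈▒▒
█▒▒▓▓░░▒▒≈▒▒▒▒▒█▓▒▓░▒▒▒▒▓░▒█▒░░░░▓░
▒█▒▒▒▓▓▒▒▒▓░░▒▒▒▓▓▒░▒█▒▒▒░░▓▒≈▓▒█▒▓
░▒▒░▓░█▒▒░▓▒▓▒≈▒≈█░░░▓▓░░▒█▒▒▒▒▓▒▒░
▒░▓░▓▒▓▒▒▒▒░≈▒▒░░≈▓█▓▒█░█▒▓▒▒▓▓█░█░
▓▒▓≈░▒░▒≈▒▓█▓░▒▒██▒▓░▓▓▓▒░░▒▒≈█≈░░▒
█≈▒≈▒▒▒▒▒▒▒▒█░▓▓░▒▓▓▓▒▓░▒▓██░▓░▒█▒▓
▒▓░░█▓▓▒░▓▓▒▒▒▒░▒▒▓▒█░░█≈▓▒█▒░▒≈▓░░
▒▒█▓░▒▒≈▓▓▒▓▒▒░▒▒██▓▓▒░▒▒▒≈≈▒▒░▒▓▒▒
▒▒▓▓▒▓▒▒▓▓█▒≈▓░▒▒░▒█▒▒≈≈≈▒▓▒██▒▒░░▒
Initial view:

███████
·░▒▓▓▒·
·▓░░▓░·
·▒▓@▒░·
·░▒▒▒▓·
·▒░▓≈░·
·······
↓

·░▒▓▓▒·
·▓░░▓░·
·▒▓▒▒░·
·░▒@▒▓·
·▒░▓≈░·
·▒▒▓█≈·
·······

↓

·▓░░▓░·
·▒▓▒▒░·
·░▒▒▒▓·
·▒░@≈░·
·▒▒▓█≈·
·▓░░░▓·
·······

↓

·▒▓▒▒░·
·░▒▒▒▓·
·▒░▓≈░·
·▒▒@█≈·
·▓░░░▓·
·≈▒▒▒▓·
·······

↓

·░▒▒▒▓·
·▒░▓≈░·
·▒▒▓█≈·
·▓░@░▓·
·≈▒▒▒▓·
·░▒▒▒▓·
·······

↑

·▒▓▒▒░·
·░▒▒▒▓·
·▒░▓≈░·
·▒▒@█≈·
·▓░░░▓·
·≈▒▒▒▓·
·░▒▒▒▓·

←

··▒▓▒▒░
·▓░▒▒▒▓
·█▒░▓≈░
·▓▒@▓█≈
·▒▓░░░▓
·█≈▒▒▒▓
··░▒▒▒▓

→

·▒▓▒▒░·
▓░▒▒▒▓·
█▒░▓≈░·
▓▒▒@█≈·
▒▓░░░▓·
█≈▒▒▒▓·
·░▒▒▒▓·

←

··▒▓▒▒░
·▓░▒▒▒▓
·█▒░▓≈░
·▓▒@▓█≈
·▒▓░░░▓
·█≈▒▒▒▓
··░▒▒▒▓

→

·▒▓▒▒░·
▓░▒▒▒▓·
█▒░▓≈░·
▓▒▒@█≈·
▒▓░░░▓·
█≈▒▒▒▓·
·░▒▒▒▓·

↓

▓░▒▒▒▓·
█▒░▓≈░·
▓▒▒▓█≈·
▒▓░@░▓·
█≈▒▒▒▓·
·░▒▒▒▓·
·······

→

░▒▒▒▓··
▒░▓≈░▓·
▒▒▓█≈▒·
▓░░@▓▓·
≈▒▒▒▓▒·
░▒▒▒▓≈·
·······

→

▒▒▒▓···
░▓≈░▓░·
▒▓█≈▒▒·
░░░@▓▒·
▒▒▒▓▒▓·
▒▒▒▓≈▒·
·······

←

░▒▒▒▓··
▒░▓≈░▓░
▒▒▓█≈▒▒
▓░░@▓▓▒
≈▒▒▒▓▒▓
░▒▒▒▓≈▒
·······

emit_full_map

·░▒▓▓▒··
·▓░░▓░··
·▒▓▒▒░··
▓░▒▒▒▓··
█▒░▓≈░▓░
▓▒▒▓█≈▒▒
▒▓░░@▓▓▒
█≈▒▒▒▓▒▓
·░▒▒▒▓≈▒

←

▓░▒▒▒▓·
█▒░▓≈░▓
▓▒▒▓█≈▒
▒▓░@░▓▓
█≈▒▒▒▓▒
·░▒▒▒▓≈
·······

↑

·▒▓▒▒░·
▓░▒▒▒▓·
█▒░▓≈░▓
▓▒▒@█≈▒
▒▓░░░▓▓
█≈▒▒▒▓▒
·░▒▒▒▓≈

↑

·▓░░▓░·
·▒▓▒▒░·
▓░▒▒▒▓·
█▒░@≈░▓
▓▒▒▓█≈▒
▒▓░░░▓▓
█≈▒▒▒▓▒

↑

·░▒▓▓▒·
·▓░░▓░·
·▒▓▒▒░·
▓░▒@▒▓·
█▒░▓≈░▓
▓▒▒▓█≈▒
▒▓░░░▓▓

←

··░▒▓▓▒
·▓▓░░▓░
·█▒▓▒▒░
·▓░@▒▒▓
·█▒░▓≈░
·▓▒▒▓█≈
·▒▓░░░▓

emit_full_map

·░▒▓▓▒··
▓▓░░▓░··
█▒▓▒▒░··
▓░@▒▒▓··
█▒░▓≈░▓░
▓▒▒▓█≈▒▒
▒▓░░░▓▓▒
█≈▒▒▒▓▒▓
·░▒▒▒▓≈▒

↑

███████
·█░▒▓▓▒
·▓▓░░▓░
·█▒@▒▒░
·▓░▒▒▒▓
·█▒░▓≈░
·▓▒▒▓█≈

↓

·█░▒▓▓▒
·▓▓░░▓░
·█▒▓▒▒░
·▓░@▒▒▓
·█▒░▓≈░
·▓▒▒▓█≈
·▒▓░░░▓

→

█░▒▓▓▒·
▓▓░░▓░·
█▒▓▒▒░·
▓░▒@▒▓·
█▒░▓≈░▓
▓▒▒▓█≈▒
▒▓░░░▓▓

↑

███████
█░▒▓▓▒·
▓▓░░▓░·
█▒▓@▒░·
▓░▒▒▒▓·
█▒░▓≈░▓
▓▒▒▓█≈▒

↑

███████
███████
█░▒▓▓▒·
▓▓░@▓░·
█▒▓▒▒░·
▓░▒▒▒▓·
█▒░▓≈░▓

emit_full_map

█░▒▓▓▒··
▓▓░@▓░··
█▒▓▒▒░··
▓░▒▒▒▓··
█▒░▓≈░▓░
▓▒▒▓█≈▒▒
▒▓░░░▓▓▒
█≈▒▒▒▓▒▓
·░▒▒▒▓≈▒

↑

███████
███████
███████
█░▒@▓▒·
▓▓░░▓░·
█▒▓▒▒░·
▓░▒▒▒▓·

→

███████
███████
███████
░▒▓@▒≈·
▓░░▓░▒·
▒▓▒▒░▒·
░▒▒▒▓··

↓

███████
███████
░▒▓▓▒≈·
▓░░@░▒·
▒▓▒▒░▒·
░▒▒▒▓▒·
▒░▓≈░▓░

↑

███████
███████
███████
░▒▓@▒≈·
▓░░▓░▒·
▒▓▒▒░▒·
░▒▒▒▓▒·

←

███████
███████
███████
█░▒@▓▒≈
▓▓░░▓░▒
█▒▓▒▒░▒
▓░▒▒▒▓▒

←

███████
███████
███████
·█░@▓▓▒
·▓▓░░▓░
·█▒▓▒▒░
·▓░▒▒▒▓

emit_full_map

█░@▓▓▒≈·
▓▓░░▓░▒·
█▒▓▒▒░▒·
▓░▒▒▒▓▒·
█▒░▓≈░▓░
▓▒▒▓█≈▒▒
▒▓░░░▓▓▒
█≈▒▒▒▓▒▓
·░▒▒▒▓≈▒

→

███████
███████
███████
█░▒@▓▒≈
▓▓░░▓░▒
█▒▓▒▒░▒
▓░▒▒▒▓▒

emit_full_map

█░▒@▓▒≈·
▓▓░░▓░▒·
█▒▓▒▒░▒·
▓░▒▒▒▓▒·
█▒░▓≈░▓░
▓▒▒▓█≈▒▒
▒▓░░░▓▓▒
█≈▒▒▒▓▒▓
·░▒▒▒▓≈▒


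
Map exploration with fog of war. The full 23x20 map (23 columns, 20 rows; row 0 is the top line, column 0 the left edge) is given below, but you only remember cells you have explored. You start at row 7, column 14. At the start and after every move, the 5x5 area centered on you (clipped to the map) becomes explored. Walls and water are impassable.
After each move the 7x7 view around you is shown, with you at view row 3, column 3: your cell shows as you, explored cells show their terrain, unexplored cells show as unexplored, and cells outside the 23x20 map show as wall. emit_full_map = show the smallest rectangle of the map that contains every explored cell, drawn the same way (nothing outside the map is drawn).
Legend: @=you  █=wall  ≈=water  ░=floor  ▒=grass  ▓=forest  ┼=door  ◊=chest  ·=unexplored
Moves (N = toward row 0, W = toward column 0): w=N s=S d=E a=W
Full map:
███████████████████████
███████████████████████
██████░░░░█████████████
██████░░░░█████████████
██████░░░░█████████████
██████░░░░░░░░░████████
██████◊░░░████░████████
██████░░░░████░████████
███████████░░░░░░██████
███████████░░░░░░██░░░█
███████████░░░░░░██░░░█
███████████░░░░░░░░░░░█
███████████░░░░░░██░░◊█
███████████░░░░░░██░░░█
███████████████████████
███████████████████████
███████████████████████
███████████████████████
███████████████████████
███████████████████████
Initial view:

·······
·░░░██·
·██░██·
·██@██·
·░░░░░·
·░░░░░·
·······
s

·░░░██·
·██░██·
·██░██·
·░░@░░·
·░░░░░·
·░░░░░·
·······

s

·██░██·
·██░██·
·░░░░░·
·░░@░░·
·░░░░░·
·░░░░░·
·······

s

·██░██·
·░░░░░·
·░░░░░·
·░░@░░·
·░░░░░·
·░░░░░·
·······

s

·░░░░░·
·░░░░░·
·░░░░░·
·░░@░░·
·░░░░░·
·░░░░░·
·······

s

·░░░░░·
·░░░░░·
·░░░░░·
·░░@░░·
·░░░░░·
·█████·
·······

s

·░░░░░·
·░░░░░·
·░░░░░·
·░░@░░·
·█████·
·█████·
·······

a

··░░░░░
·░░░░░░
·░░░░░░
·░░@░░░
·██████
·██████
·······

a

···░░░░
·█░░░░░
·█░░░░░
·█░@░░░
·██████
·██████
·······

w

···░░░░
·█░░░░░
·█░░░░░
·█░@░░░
·█░░░░░
·██████
·██████

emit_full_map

··░░░██
··██░██
··██░██
··░░░░░
··░░░░░
█░░░░░░
█░░░░░░
█░@░░░░
█░░░░░░
███████
███████

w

···░░░░
·█░░░░░
·█░░░░░
·█░@░░░
·█░░░░░
·█░░░░░
·██████

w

···██░█
·█░░░░░
·█░░░░░
·█░@░░░
·█░░░░░
·█░░░░░
·█░░░░░

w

···██░█
·████░█
·█░░░░░
·█░@░░░
·█░░░░░
·█░░░░░
·█░░░░░

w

···░░░█
·████░█
·████░█
·█░@░░░
·█░░░░░
·█░░░░░
·█░░░░░

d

··░░░██
████░██
████░██
█░░@░░░
█░░░░░░
█░░░░░░
█░░░░░░

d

·░░░██·
███░██·
███░██·
░░░@░░·
░░░░░░·
░░░░░░·
░░░░░░·

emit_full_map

··░░░██
████░██
████░██
█░░░@░░
█░░░░░░
█░░░░░░
█░░░░░░
█░░░░░░
█░░░░░░
███████
███████

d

░░░██··
██░███·
██░███·
░░░@░█·
░░░░░█·
░░░░░█·
░░░░░··

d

░░██···
█░████·
█░████·
░░░@██·
░░░░██·
░░░░██·
░░░░···

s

█░████·
█░████·
░░░░██·
░░░@██·
░░░░██·
░░░░░░·
░░░░···

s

█░████·
░░░░██·
░░░░██·
░░░@██·
░░░░░░·
░░░░██·
░░░░···

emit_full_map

··░░░██··
████░████
████░████
█░░░░░░██
█░░░░░░██
█░░░░░@██
█░░░░░░░░
█░░░░░░██
█░░░░░░··
███████··
███████··

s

░░░░██·
░░░░██·
░░░░██·
░░░@░░·
░░░░██·
░░░░██·
████···

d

░░░██··
░░░██░·
░░░██░·
░░░@░░·
░░░██░·
░░░██░·
███····

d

░░██···
░░██░░·
░░██░░·
░░░@░░·
░░██░░·
░░██░░·
██·····

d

░██····
░██░░░·
░██░░░·
░░░@░░·
░██░░◊·
░██░░░·
█······

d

██····█
██░░░██
██░░░██
░░░@░██
██░░◊██
██░░░██
······█

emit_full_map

··░░░██······
████░████····
████░████····
█░░░░░░██····
█░░░░░░██░░░█
█░░░░░░██░░░█
█░░░░░░░░░@░█
█░░░░░░██░░◊█
█░░░░░░██░░░█
███████······
███████······

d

█····██
█░░░███
█░░░███
░░░@███
█░░◊███
█░░░███
·····██

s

█░░░███
█░░░███
░░░░███
█░░@███
█░░░███
·██████
·····██

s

█░░░███
░░░░███
█░░◊███
█░░@███
·██████
·██████
·····██

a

██░░░██
░░░░░██
██░░◊██
██░@░██
·██████
·██████
······█

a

░██░░░█
░░░░░░█
░██░░◊█
░██@░░█
███████
███████
·······

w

░██░░░█
░██░░░█
░░░░░░█
░██@░◊█
░██░░░█
███████
███████

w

░██····
░██░░░█
░██░░░█
░░░@░░█
░██░░◊█
░██░░░█
███████

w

███····
░█████·
░██░░░█
░██@░░█
░░░░░░█
░██░░◊█
░██░░░█

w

███····
██████·
░█████·
░██@░░█
░██░░░█
░░░░░░█
░██░░◊█

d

██····█
███████
███████
██░@░██
██░░░██
░░░░░██
██░░◊██

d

█····██
███████
███████
█░░@███
█░░░███
░░░░███
█░░◊███

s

███████
███████
█░░░███
█░░@███
░░░░███
█░░◊███
█░░░███

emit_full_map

··░░░██······
████░████····
████░████████
█░░░░░░██████
█░░░░░░██░░░█
█░░░░░░██░░@█
█░░░░░░░░░░░█
█░░░░░░██░░◊█
█░░░░░░██░░░█
█████████████
█████████████

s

███████
█░░░███
█░░░███
░░░@███
█░░◊███
█░░░███
███████

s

█░░░███
█░░░███
░░░░███
█░░@███
█░░░███
███████
███████

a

██░░░██
██░░░██
░░░░░██
██░@◊██
██░░░██
███████
███████

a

░██░░░█
░██░░░█
░░░░░░█
░██@░◊█
░██░░░█
███████
███████

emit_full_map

··░░░██······
████░████····
████░████████
█░░░░░░██████
█░░░░░░██░░░█
█░░░░░░██░░░█
█░░░░░░░░░░░█
█░░░░░░██@░◊█
█░░░░░░██░░░█
█████████████
█████████████

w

░██████
░██░░░█
░██░░░█
░░░@░░█
░██░░◊█
░██░░░█
███████

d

███████
██░░░██
██░░░██
░░░@░██
██░░◊██
██░░░██
███████

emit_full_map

··░░░██······
████░████····
████░████████
█░░░░░░██████
█░░░░░░██░░░█
█░░░░░░██░░░█
█░░░░░░░░░@░█
█░░░░░░██░░◊█
█░░░░░░██░░░█
█████████████
█████████████


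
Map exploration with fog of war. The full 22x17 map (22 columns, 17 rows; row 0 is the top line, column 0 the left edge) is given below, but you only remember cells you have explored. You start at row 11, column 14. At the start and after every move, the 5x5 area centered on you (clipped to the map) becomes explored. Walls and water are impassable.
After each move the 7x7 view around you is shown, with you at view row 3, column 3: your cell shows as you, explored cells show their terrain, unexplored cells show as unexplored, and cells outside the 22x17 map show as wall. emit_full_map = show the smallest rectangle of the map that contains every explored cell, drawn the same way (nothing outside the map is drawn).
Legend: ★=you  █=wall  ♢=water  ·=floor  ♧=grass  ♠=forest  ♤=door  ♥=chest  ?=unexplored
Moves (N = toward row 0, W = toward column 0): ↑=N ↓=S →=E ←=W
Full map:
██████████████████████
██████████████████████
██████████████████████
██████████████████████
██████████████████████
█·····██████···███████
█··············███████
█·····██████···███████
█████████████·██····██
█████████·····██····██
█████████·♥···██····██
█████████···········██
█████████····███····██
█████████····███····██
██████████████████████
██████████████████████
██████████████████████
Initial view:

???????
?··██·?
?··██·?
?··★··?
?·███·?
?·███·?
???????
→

???????
··██··?
··██··?
···★··?
·███··?
·███··?
???????

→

???????
·██···?
·██···?
···★··?
███···?
███···?
???????

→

???????
██····?
██····?
···★··?
██····?
██····?
???????

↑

???????
?█····?
██····?
██·★··?
······?
██····?
██····?

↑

???????
?█████?
?█····?
██·★··?
██····?
······?
██····?

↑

???????
?█████?
?█████?
?█·★··?
██····?
██····?
······?

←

???????
?·█████
?·█████
?██★···
·██····
·██····
·······

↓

?·█████
?·█████
?██····
·██★···
·██····
·······
███····

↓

?·█████
?██····
·██····
·██★···
·······
███····
███····

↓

?██····
·██····
·██····
···★···
███····
███····
???????

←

??██···
··██···
··██···
···★···
·███···
·███···
???????

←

???██··
?··██··
?··██··
?··★···
?·███··
?·███··
???????

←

????██·
?···██·
?···██·
?··★···
?··███·
?··███·
???????

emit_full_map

???·█████
???·█████
???██····
···██····
···██····
··★······
··███····
··███····

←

?????██
?····██
?♥···██
?··★···
?···███
?···███
???????

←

??????█
?·····█
?·♥···█
?··★···
?····██
?····██
???????

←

???????
?█·····
?█·♥···
?█·★···
?█····█
?█····█
???????

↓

?█·····
?█·♥···
?█·····
?█·★··█
?█····█
?█████?
???????

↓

?█·♥···
?█·····
?█····█
?█·★··█
?█████?
?█████?
???????

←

??█·♥··
?██····
?██····
?██★···
?██████
?██████
???????

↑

??█····
?██·♥··
?██····
?██★···
?██····
?██████
?██████

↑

???????
?██····
?██·♥··
?██★···
?██····
?██····
?██████

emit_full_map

???????·█████
???????·█████
???????██····
██·····██····
██·♥···██····
██★··········
██····███····
██····███····
██████???????
██████???????

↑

???????
?█████?
?██····
?██★♥··
?██····
?██····
?██····

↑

???????
?█████?
?█████?
?██★···
?██·♥··
?██····
?██····

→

???????
█████·?
██████?
██·★···
██·♥···
██·····
██····█

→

??????·
████···
█████·█
█··★··█
█·♥···█
█······
█····██

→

?????·█
███···█
████·██
···★·██
·♥···██
·······
····███

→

????·██
██···██
███·██·
···★██·
♥···██·
·······
···███·

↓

██···██
███·██·
····██·
♥··★██·
·······
···███·
···███·

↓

███·██·
····██·
♥···██·
···★···
···███·
···███·
███????

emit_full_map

???????·█████
█████···█████
██████·██····
██·····██····
██·♥···██····
██····★······
██····███····
██····███····
██████???????
██████???????

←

████·██
·····██
·♥···██
···★···
····███
····███
████???

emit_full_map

???????·█████
█████···█████
██████·██····
██·····██····
██·♥···██····
██···★·······
██····███····
██····███····
██████???????
██████???????
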